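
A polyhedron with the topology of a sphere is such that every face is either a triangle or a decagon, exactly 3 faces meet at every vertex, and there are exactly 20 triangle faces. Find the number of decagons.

Let x be the number of decagons; then F = 20 + x.
Edge–face incidences: 2E = 3·20 + 10·x = 60 + 10x.
Every vertex has degree 3, so 3V = 2E.
Euler: V − E + F = 2 ⇒ (2E)/3 − E + (20 + x) = 2.
Multiply by 6: 2·(2E) − 3·(2E) + 6·(20 + x) = 12, i.e. 120 + 6x − (60 + 10x) = 12.
Collecting terms: −4x + 60 = 12, so −4x = −48, so x = 12.
Then 2E = 60 + 10·12 = 180, so E = 90, V = 2E/3 = 60, F = 20 + 12 = 32.

12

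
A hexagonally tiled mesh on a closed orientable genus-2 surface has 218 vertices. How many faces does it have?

χ = 2 − 2·2 = -2, and every face is a hexagon so 6F = 2E.
V − E + F = -2 with E = 6F/2 gives 218 − (6/2 − 1)·F = -2, so F = 110 and E = 330.

110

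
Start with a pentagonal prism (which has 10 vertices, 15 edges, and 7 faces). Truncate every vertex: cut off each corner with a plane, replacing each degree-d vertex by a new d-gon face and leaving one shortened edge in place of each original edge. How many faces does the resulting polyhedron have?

Truncation replaces each original edge-end by a new vertex, so V′ = 2E = 30.
Each original edge survives, and each old vertex of degree d contributes d new edges; summing degrees gives Σd = 2E, so E′ = E + 2E = 3E = 45.
Each original face survives and each original vertex becomes one new face: F′ = F + V = 17.

17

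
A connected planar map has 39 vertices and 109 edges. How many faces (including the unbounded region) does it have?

Euler's formula for a connected plane graph: V − E + F = 2, so F = 2 − 39 + 109 = 72.

72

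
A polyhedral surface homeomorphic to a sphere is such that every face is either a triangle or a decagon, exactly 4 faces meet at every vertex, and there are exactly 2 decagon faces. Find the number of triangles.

Let x be the number of triangles; then F = 2 + x.
Edge–face incidences: 2E = 10·2 + 3·x = 20 + 3x.
Every vertex has degree 4, so 4V = 2E.
Euler: V − E + F = 2 ⇒ (2E)/4 − E + (2 + x) = 2.
Multiply by 8: 2·(2E) − 4·(2E) + 8·(2 + x) = 16, i.e. 16 + 8x − 2·(20 + 3x) = 16.
Collecting terms: 2x − 24 = 16, so 2x = 40, so x = 20.
Then 2E = 20 + 3·20 = 80, so E = 40, V = 2E/4 = 20, F = 2 + 20 = 22.

20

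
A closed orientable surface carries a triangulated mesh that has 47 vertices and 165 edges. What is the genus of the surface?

Every face is a triangle and each edge borders two faces, so 3F = 2·165, giving F = 110.
χ = V − E + F = 47 − 165 + 110 = -8.
For a closed orientable surface χ = 2 − 2g, so g = (2 − (-8))/2 = 5.

5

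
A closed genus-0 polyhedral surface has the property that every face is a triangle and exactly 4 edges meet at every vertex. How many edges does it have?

Each face has 3 edges and each edge borders two faces, so 2E = 3F.
Each vertex has degree 4, so 4V = 2E and hence V = 3F/4.
Euler: V − E + F = 2 ⇒ (3F/4) − (3F/2) + F = 2.
Multiply by 8: (6 − 12 + 8)F = 16, i.e. 2F = 16.
So F = 8, E = 3·8/2 = 12, V = 3·8/4 = 6.

12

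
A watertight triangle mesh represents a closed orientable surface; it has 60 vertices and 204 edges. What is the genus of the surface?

5

Every face is a triangle and each edge borders two faces, so 3F = 2·204, giving F = 136.
χ = V − E + F = 60 − 204 + 136 = -8.
For a closed orientable surface χ = 2 − 2g, so g = (2 − (-8))/2 = 5.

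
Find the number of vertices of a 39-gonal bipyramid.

41

A bipyramid over an n-gon has 2n triangular faces and n + 2 vertices: V = 39 + 2 = 41, E = 3·39 = 117, F = 2·39 = 78.
Check: V − E + F = 41 − 117 + 78 = 2.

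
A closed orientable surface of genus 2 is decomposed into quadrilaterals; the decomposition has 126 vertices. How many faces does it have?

128

χ = 2 − 2·2 = -2, and every face is a square so 4F = 2E.
V − E + F = -2 with E = 4F/2 gives 126 − (4/2 − 1)·F = -2, so F = 128 and E = 256.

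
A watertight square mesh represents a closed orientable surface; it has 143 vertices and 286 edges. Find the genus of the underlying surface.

1

Every face is a square and each edge borders two faces, so 4F = 2·286, giving F = 143.
χ = V − E + F = 143 − 286 + 143 = 0.
For a closed orientable surface χ = 2 − 2g, so g = (2 − (0))/2 = 1.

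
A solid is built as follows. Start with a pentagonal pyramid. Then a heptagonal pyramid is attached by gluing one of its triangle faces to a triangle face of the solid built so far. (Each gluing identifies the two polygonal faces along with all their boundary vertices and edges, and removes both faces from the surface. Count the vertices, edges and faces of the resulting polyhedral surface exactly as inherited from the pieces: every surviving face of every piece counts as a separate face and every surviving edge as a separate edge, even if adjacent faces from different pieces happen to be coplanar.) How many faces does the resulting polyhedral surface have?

A pentagonal pyramid: V=6, E=10, F=6.
Attach a heptagonal pyramid (V=8, E=14, F=8) along a 3-gon: merge 3 vertices and 3 edges, delete both glued faces → V=11, E=21, F=12.
Check: V − E + F = 11 − 21 + 12 = 2.

12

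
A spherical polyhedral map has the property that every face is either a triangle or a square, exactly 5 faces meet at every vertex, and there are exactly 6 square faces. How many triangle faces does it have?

32

Let x be the number of triangles; then F = 6 + x.
Edge–face incidences: 2E = 4·6 + 3·x = 24 + 3x.
Every vertex has degree 5, so 5V = 2E.
Euler: V − E + F = 2 ⇒ (2E)/5 − E + (6 + x) = 2.
Multiply by 10: 2·(2E) − 5·(2E) + 10·(6 + x) = 20, i.e. 60 + 10x − 3·(24 + 3x) = 20.
Collecting terms: x − 12 = 20, so x = 32.
Then 2E = 24 + 3·32 = 120, so E = 60, V = 2E/5 = 24, F = 6 + 32 = 38.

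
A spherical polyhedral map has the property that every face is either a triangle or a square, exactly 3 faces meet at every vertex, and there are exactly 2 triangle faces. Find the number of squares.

3

Let x be the number of squares; then F = 2 + x.
Edge–face incidences: 2E = 3·2 + 4·x = 6 + 4x.
Every vertex has degree 3, so 3V = 2E.
Euler: V − E + F = 2 ⇒ (2E)/3 − E + (2 + x) = 2.
Multiply by 6: 2·(2E) − 3·(2E) + 6·(2 + x) = 12, i.e. 12 + 6x − (6 + 4x) = 12.
Collecting terms: 2x + 6 = 12, so 2x = 6, so x = 3.
Then 2E = 6 + 4·3 = 18, so E = 9, V = 2E/3 = 6, F = 2 + 3 = 5.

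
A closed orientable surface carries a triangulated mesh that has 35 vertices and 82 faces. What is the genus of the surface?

4

Every face is a triangle, so 2E = 3·82 = 246, giving E = 123.
χ = V − E + F = 35 − 123 + 82 = -6.
For a closed orientable surface χ = 2 − 2g, so g = (2 − (-6))/2 = 4.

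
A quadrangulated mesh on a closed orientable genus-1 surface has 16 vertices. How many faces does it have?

16

χ = 2 − 2·1 = 0, and every face is a square so 4F = 2E.
V − E + F = 0 with E = 4F/2 gives 16 − (4/2 − 1)·F = 0, so F = 16 and E = 32.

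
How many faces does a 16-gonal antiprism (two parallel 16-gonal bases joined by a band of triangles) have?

An antiprism on an n-gon has two n-gon caps and 2n triangles: V = 2·16 = 32, E = 4·16 = 64, F = 2·16 + 2 = 34.

34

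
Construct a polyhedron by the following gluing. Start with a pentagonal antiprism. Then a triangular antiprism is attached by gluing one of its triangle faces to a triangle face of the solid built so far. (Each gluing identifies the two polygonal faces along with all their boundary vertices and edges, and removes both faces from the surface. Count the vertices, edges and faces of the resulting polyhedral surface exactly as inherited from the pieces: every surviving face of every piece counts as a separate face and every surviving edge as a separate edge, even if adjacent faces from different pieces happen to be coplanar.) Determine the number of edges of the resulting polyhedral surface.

29

A pentagonal antiprism: V=10, E=20, F=12.
Attach a triangular antiprism (V=6, E=12, F=8) along a 3-gon: merge 3 vertices and 3 edges, delete both glued faces → V=13, E=29, F=18.
Check: V − E + F = 13 − 29 + 18 = 2.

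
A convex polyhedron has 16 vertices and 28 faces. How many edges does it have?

Here V − E + F = 2.
E = V + F − (2) = 16 + 28 − (2) = 42.

42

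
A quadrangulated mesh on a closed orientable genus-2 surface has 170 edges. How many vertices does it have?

83

χ = 2 − 2·2 = -2, and every face is a square so 4F = 2E.
F = 2E/4 = 85. Then V = -2 + E − F = -2 + 170 − 85 = 83.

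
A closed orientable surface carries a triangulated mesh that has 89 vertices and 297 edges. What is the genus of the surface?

6

Every face is a triangle and each edge borders two faces, so 3F = 2·297, giving F = 198.
χ = V − E + F = 89 − 297 + 198 = -10.
For a closed orientable surface χ = 2 − 2g, so g = (2 − (-10))/2 = 6.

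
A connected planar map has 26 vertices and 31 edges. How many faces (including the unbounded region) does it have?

7

Euler's formula for a connected plane graph: V − E + F = 2, so F = 2 − 26 + 31 = 7.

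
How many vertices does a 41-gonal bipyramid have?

43

A bipyramid over an n-gon has 2n triangular faces and n + 2 vertices: V = 41 + 2 = 43, E = 3·41 = 123, F = 2·41 = 82.
Check: V − E + F = 43 − 123 + 82 = 2.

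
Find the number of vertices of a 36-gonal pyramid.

37

A pyramid on an n-gon base has one n-gon and n triangles: V = 36 + 1 = 37, E = 2·36 = 72, F = 36 + 1 = 37.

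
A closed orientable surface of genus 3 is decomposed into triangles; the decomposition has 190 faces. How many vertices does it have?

91

χ = 2 − 2·3 = -4, and every face is a triangle so 3F = 2E.
E = 3·190/2 = 285. Then V = -4 + E − F = -4 + 285 − 190 = 91.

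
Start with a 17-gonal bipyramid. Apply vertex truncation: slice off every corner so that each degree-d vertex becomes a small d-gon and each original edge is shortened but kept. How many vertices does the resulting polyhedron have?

The base solid has V = 19, E = 51, F = 34.
Truncation replaces each original edge-end by a new vertex, so V′ = 2E = 102.
Each original edge survives, and each old vertex of degree d contributes d new edges; summing degrees gives Σd = 2E, so E′ = E + 2E = 3E = 153.
Each original face survives and each original vertex becomes one new face: F′ = F + V = 53.

102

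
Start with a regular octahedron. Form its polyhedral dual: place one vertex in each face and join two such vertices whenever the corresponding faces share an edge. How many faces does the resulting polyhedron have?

6

The base solid has V = 6, E = 12, F = 8.
The dual swaps V and F and preserves E: V′ = F = 8, E′ = E = 12, F′ = V = 6.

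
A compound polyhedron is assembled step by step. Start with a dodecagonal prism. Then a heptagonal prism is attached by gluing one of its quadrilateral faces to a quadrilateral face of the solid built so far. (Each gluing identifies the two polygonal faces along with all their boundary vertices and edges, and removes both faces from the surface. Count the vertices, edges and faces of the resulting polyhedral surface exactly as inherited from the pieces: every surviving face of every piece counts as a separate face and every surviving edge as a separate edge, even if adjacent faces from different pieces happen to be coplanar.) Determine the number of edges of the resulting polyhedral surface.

A dodecagonal prism: V=24, E=36, F=14.
Attach a heptagonal prism (V=14, E=21, F=9) along a 4-gon: merge 4 vertices and 4 edges, delete both glued faces → V=34, E=53, F=21.
Check: V − E + F = 34 − 53 + 21 = 2.

53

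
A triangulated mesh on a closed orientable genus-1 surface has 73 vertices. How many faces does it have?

146

χ = 2 − 2·1 = 0, and every face is a triangle so 3F = 2E.
V − E + F = 0 with E = 3F/2 gives 73 − (3/2 − 1)·F = 0, so F = 146 and E = 219.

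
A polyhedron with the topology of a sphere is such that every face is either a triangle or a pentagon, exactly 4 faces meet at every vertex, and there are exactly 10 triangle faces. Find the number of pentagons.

2

Let x be the number of pentagons; then F = 10 + x.
Edge–face incidences: 2E = 3·10 + 5·x = 30 + 5x.
Every vertex has degree 4, so 4V = 2E.
Euler: V − E + F = 2 ⇒ (2E)/4 − E + (10 + x) = 2.
Multiply by 8: 2·(2E) − 4·(2E) + 8·(10 + x) = 16, i.e. 80 + 8x − 2·(30 + 5x) = 16.
Collecting terms: −2x + 20 = 16, so −2x = −4, so x = 2.
Then 2E = 30 + 5·2 = 40, so E = 20, V = 2E/4 = 10, F = 10 + 2 = 12.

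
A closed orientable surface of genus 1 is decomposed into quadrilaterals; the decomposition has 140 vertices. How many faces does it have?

χ = 2 − 2·1 = 0, and every face is a square so 4F = 2E.
V − E + F = 0 with E = 4F/2 gives 140 − (4/2 − 1)·F = 0, so F = 140 and E = 280.

140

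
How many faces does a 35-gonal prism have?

37

A prism on an n-gon has two n-gon bases and n rectangular sides: V = 2·35 = 70, E = 3·35 = 105, F = 35 + 2 = 37.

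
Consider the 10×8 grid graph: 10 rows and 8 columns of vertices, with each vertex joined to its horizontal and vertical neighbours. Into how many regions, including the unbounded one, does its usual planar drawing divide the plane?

The grid has V = 10·8 = 80 vertices and E = 10·7 + 8·9 = 142 edges.
F = 2 − V + E = 2 − 80 + 142 = 64.

64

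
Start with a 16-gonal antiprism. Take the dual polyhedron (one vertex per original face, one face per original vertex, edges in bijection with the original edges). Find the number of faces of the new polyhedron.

The base solid has V = 32, E = 64, F = 34.
The dual swaps V and F and preserves E: V′ = F = 34, E′ = E = 64, F′ = V = 32.

32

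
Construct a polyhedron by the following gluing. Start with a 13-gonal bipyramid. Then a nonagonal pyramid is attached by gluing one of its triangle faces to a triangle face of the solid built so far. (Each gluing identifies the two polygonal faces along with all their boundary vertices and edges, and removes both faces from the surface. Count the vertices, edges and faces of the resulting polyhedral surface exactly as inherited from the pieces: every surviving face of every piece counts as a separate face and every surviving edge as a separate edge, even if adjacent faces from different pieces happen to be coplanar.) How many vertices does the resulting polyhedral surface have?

A 13-gonal bipyramid: V=15, E=39, F=26.
Attach a nonagonal pyramid (V=10, E=18, F=10) along a 3-gon: merge 3 vertices and 3 edges, delete both glued faces → V=22, E=54, F=34.
Check: V − E + F = 22 − 54 + 34 = 2.

22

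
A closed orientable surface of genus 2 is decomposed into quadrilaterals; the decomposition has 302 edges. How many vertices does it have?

149

χ = 2 − 2·2 = -2, and every face is a square so 4F = 2E.
F = 2E/4 = 151. Then V = -2 + E − F = -2 + 302 − 151 = 149.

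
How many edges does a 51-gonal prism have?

A prism on an n-gon has two n-gon bases and n rectangular sides: V = 2·51 = 102, E = 3·51 = 153, F = 51 + 2 = 53.

153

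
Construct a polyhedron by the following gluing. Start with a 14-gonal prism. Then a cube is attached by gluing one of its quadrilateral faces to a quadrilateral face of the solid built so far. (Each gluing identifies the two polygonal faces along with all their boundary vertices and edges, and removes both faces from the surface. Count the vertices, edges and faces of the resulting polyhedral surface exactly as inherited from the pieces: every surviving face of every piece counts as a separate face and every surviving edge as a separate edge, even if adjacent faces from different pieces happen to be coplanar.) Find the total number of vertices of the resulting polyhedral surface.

A 14-gonal prism: V=28, E=42, F=16.
Attach a cube (V=8, E=12, F=6) along a 4-gon: merge 4 vertices and 4 edges, delete both glued faces → V=32, E=50, F=20.
Check: V − E + F = 32 − 50 + 20 = 2.

32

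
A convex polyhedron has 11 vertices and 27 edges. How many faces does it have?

Here V − E + F = 2.
F = 2 − V + E = 2 − 11 + 27 = 18.

18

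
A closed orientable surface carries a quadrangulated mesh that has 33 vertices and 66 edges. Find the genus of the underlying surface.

1

Every face is a square and each edge borders two faces, so 4F = 2·66, giving F = 33.
χ = V − E + F = 33 − 66 + 33 = 0.
For a closed orientable surface χ = 2 − 2g, so g = (2 − (0))/2 = 1.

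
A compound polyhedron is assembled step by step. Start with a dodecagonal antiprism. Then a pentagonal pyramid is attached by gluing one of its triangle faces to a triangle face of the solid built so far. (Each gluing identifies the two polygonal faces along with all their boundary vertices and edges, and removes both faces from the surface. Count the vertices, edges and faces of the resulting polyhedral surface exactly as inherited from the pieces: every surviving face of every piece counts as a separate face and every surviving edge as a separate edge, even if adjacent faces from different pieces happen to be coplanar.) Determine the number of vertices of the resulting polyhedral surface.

A dodecagonal antiprism: V=24, E=48, F=26.
Attach a pentagonal pyramid (V=6, E=10, F=6) along a 3-gon: merge 3 vertices and 3 edges, delete both glued faces → V=27, E=55, F=30.
Check: V − E + F = 27 − 55 + 30 = 2.

27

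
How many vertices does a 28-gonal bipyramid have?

A bipyramid over an n-gon has 2n triangular faces and n + 2 vertices: V = 28 + 2 = 30, E = 3·28 = 84, F = 2·28 = 56.
Check: V − E + F = 30 − 84 + 56 = 2.

30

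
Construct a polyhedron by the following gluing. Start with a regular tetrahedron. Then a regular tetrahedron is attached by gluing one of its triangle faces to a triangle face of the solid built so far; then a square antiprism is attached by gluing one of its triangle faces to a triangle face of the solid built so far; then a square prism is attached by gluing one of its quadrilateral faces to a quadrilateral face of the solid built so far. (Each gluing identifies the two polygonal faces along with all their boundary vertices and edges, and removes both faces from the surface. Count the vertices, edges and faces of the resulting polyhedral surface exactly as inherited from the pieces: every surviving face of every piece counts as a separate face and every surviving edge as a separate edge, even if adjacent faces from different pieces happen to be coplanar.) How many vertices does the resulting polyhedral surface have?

14

A regular tetrahedron: V=4, E=6, F=4.
Attach a regular tetrahedron (V=4, E=6, F=4) along a 3-gon: merge 3 vertices and 3 edges, delete both glued faces → V=5, E=9, F=6.
Attach a square antiprism (V=8, E=16, F=10) along a 3-gon: merge 3 vertices and 3 edges, delete both glued faces → V=10, E=22, F=14.
Attach a square prism (V=8, E=12, F=6) along a 4-gon: merge 4 vertices and 4 edges, delete both glued faces → V=14, E=30, F=18.
Check: V − E + F = 14 − 30 + 18 = 2.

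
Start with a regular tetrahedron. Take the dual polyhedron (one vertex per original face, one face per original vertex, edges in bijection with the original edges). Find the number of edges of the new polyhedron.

6

The base solid has V = 4, E = 6, F = 4.
The dual swaps V and F and preserves E: V′ = F = 4, E′ = E = 6, F′ = V = 4.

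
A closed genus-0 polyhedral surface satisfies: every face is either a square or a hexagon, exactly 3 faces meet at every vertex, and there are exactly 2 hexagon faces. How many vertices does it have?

12

Let x be the number of squares; then F = 2 + x.
Edge–face incidences: 2E = 6·2 + 4·x = 12 + 4x.
Every vertex has degree 3, so 3V = 2E.
Euler: V − E + F = 2 ⇒ (2E)/3 − E + (2 + x) = 2.
Multiply by 6: 2·(2E) − 3·(2E) + 6·(2 + x) = 12, i.e. 12 + 6x − (12 + 4x) = 12.
Collecting terms: 2x = 12, so x = 6.
Then 2E = 12 + 4·6 = 36, so E = 18, V = 2E/3 = 12, F = 2 + 6 = 8.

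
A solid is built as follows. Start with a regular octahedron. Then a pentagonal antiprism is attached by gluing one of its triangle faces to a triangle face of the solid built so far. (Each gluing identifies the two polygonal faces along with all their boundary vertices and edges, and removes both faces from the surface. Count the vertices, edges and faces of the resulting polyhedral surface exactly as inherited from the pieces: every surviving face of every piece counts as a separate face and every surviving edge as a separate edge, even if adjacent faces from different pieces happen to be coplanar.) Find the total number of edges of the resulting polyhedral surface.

A regular octahedron: V=6, E=12, F=8.
Attach a pentagonal antiprism (V=10, E=20, F=12) along a 3-gon: merge 3 vertices and 3 edges, delete both glued faces → V=13, E=29, F=18.
Check: V − E + F = 13 − 29 + 18 = 2.

29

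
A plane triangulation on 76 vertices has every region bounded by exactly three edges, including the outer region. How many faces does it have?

In a plane triangulation 3F = 2E and V − E + F = 2, so F = 2V − 4 = 2·76 − 4 = 148.

148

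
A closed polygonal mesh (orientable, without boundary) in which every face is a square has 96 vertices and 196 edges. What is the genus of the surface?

2

Every face is a square and each edge borders two faces, so 4F = 2·196, giving F = 98.
χ = V − E + F = 96 − 196 + 98 = -2.
For a closed orientable surface χ = 2 − 2g, so g = (2 − (-2))/2 = 2.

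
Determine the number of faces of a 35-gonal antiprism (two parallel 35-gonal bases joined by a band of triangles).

An antiprism on an n-gon has two n-gon caps and 2n triangles: V = 2·35 = 70, E = 4·35 = 140, F = 2·35 + 2 = 72.

72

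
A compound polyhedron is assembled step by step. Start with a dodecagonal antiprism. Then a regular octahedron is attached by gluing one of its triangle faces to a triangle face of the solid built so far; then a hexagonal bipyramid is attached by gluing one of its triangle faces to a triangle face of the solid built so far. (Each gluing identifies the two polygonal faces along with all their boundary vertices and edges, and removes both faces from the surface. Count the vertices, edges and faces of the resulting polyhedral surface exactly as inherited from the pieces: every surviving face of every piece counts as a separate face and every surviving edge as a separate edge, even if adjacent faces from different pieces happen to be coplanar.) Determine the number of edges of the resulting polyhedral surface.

A dodecagonal antiprism: V=24, E=48, F=26.
Attach a regular octahedron (V=6, E=12, F=8) along a 3-gon: merge 3 vertices and 3 edges, delete both glued faces → V=27, E=57, F=32.
Attach a hexagonal bipyramid (V=8, E=18, F=12) along a 3-gon: merge 3 vertices and 3 edges, delete both glued faces → V=32, E=72, F=42.
Check: V − E + F = 32 − 72 + 42 = 2.

72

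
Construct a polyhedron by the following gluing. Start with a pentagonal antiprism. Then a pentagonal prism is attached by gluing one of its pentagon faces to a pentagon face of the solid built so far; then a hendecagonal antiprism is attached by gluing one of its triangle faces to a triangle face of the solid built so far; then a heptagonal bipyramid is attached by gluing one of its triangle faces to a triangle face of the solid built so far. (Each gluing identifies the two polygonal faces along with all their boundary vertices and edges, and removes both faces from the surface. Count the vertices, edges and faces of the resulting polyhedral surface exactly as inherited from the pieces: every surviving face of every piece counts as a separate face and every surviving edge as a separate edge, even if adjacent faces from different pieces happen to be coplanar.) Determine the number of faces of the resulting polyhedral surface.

A pentagonal antiprism: V=10, E=20, F=12.
Attach a pentagonal prism (V=10, E=15, F=7) along a 5-gon: merge 5 vertices and 5 edges, delete both glued faces → V=15, E=30, F=17.
Attach a hendecagonal antiprism (V=22, E=44, F=24) along a 3-gon: merge 3 vertices and 3 edges, delete both glued faces → V=34, E=71, F=39.
Attach a heptagonal bipyramid (V=9, E=21, F=14) along a 3-gon: merge 3 vertices and 3 edges, delete both glued faces → V=40, E=89, F=51.
Check: V − E + F = 40 − 89 + 51 = 2.

51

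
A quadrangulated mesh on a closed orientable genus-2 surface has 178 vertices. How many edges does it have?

360

χ = 2 − 2·2 = -2, and every face is a square so 4F = 2E.
V − E + F = -2 with E = 4F/2 gives 178 − (4/2 − 1)·F = -2, so F = 180 and E = 360.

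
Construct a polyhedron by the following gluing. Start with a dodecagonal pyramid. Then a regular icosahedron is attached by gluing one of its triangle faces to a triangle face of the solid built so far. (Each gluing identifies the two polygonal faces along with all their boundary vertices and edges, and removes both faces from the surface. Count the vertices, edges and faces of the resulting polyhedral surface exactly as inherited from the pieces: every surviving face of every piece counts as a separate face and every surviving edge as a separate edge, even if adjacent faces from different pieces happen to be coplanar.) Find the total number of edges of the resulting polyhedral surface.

A dodecagonal pyramid: V=13, E=24, F=13.
Attach a regular icosahedron (V=12, E=30, F=20) along a 3-gon: merge 3 vertices and 3 edges, delete both glued faces → V=22, E=51, F=31.
Check: V − E + F = 22 − 51 + 31 = 2.

51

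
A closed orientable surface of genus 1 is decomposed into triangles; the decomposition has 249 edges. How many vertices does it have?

83

χ = 2 − 2·1 = 0, and every face is a triangle so 3F = 2E.
F = 2E/3 = 166. Then V = 0 + E − F = 0 + 249 − 166 = 83.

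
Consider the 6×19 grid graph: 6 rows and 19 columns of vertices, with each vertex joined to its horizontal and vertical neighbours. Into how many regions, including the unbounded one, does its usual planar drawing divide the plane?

The grid has V = 6·19 = 114 vertices and E = 6·18 + 19·5 = 203 edges.
F = 2 − V + E = 2 − 114 + 203 = 91.

91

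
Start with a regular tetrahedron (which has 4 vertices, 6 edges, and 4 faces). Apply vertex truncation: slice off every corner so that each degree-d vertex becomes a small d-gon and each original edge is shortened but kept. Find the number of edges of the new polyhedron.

Truncation replaces each original edge-end by a new vertex, so V′ = 2E = 12.
Each original edge survives, and each old vertex of degree d contributes d new edges; summing degrees gives Σd = 2E, so E′ = E + 2E = 3E = 18.
Each original face survives and each original vertex becomes one new face: F′ = F + V = 8.

18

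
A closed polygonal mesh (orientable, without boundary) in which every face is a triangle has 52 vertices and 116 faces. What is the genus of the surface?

4

Every face is a triangle, so 2E = 3·116 = 348, giving E = 174.
χ = V − E + F = 52 − 174 + 116 = -6.
For a closed orientable surface χ = 2 − 2g, so g = (2 − (-6))/2 = 4.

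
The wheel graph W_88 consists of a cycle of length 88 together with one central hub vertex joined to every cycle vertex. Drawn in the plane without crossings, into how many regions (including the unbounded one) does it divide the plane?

89

W_88 has V = 88 + 1 = 89 vertices and E = 2·88 = 176 edges.
By Euler's formula F = 2 − V + E = 2 − 89 + 176 = 89.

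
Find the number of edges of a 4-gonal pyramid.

A pyramid on an n-gon base has one n-gon and n triangles: V = 4 + 1 = 5, E = 2·4 = 8, F = 4 + 1 = 5.

8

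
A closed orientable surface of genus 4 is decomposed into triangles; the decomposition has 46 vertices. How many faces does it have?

104

χ = 2 − 2·4 = -6, and every face is a triangle so 3F = 2E.
V − E + F = -6 with E = 3F/2 gives 46 − (3/2 − 1)·F = -6, so F = 104 and E = 156.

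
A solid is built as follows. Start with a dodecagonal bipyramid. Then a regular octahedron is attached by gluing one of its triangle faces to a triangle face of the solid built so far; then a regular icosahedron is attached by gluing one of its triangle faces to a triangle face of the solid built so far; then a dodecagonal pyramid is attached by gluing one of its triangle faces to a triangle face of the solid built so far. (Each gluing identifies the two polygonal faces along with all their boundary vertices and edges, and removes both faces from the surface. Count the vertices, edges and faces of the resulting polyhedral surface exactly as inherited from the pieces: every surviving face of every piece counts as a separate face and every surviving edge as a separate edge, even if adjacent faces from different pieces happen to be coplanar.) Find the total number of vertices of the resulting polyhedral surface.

36

A dodecagonal bipyramid: V=14, E=36, F=24.
Attach a regular octahedron (V=6, E=12, F=8) along a 3-gon: merge 3 vertices and 3 edges, delete both glued faces → V=17, E=45, F=30.
Attach a regular icosahedron (V=12, E=30, F=20) along a 3-gon: merge 3 vertices and 3 edges, delete both glued faces → V=26, E=72, F=48.
Attach a dodecagonal pyramid (V=13, E=24, F=13) along a 3-gon: merge 3 vertices and 3 edges, delete both glued faces → V=36, E=93, F=59.
Check: V − E + F = 36 − 93 + 59 = 2.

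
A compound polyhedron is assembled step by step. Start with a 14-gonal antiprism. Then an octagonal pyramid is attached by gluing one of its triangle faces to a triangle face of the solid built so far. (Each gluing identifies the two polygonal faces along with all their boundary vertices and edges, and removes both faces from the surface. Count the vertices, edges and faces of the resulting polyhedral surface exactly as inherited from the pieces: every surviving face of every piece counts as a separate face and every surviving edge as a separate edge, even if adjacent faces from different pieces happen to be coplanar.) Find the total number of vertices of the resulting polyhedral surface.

34

A 14-gonal antiprism: V=28, E=56, F=30.
Attach an octagonal pyramid (V=9, E=16, F=9) along a 3-gon: merge 3 vertices and 3 edges, delete both glued faces → V=34, E=69, F=37.
Check: V − E + F = 34 − 69 + 37 = 2.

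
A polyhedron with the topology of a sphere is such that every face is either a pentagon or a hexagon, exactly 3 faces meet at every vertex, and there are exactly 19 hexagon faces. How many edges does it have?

87

Let x be the number of pentagons; then F = 19 + x.
Edge–face incidences: 2E = 6·19 + 5·x = 114 + 5x.
Every vertex has degree 3, so 3V = 2E.
Euler: V − E + F = 2 ⇒ (2E)/3 − E + (19 + x) = 2.
Multiply by 6: 2·(2E) − 3·(2E) + 6·(19 + x) = 12, i.e. 114 + 6x − (114 + 5x) = 12.
Collecting terms: x = 12.
Then 2E = 114 + 5·12 = 174, so E = 87, V = 2E/3 = 58, F = 19 + 12 = 31.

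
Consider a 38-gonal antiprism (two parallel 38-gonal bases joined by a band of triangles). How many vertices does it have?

An antiprism on an n-gon has two n-gon caps and 2n triangles: V = 2·38 = 76, E = 4·38 = 152, F = 2·38 + 2 = 78.

76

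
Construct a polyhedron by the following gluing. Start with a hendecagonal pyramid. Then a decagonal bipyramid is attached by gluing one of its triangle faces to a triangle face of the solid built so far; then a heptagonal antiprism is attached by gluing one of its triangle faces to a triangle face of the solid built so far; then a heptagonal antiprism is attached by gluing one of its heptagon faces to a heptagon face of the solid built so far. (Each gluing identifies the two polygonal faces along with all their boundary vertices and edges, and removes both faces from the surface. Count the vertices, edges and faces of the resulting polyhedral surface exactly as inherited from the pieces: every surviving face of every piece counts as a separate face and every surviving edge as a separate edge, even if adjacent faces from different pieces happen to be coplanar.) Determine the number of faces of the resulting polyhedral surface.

58

A hendecagonal pyramid: V=12, E=22, F=12.
Attach a decagonal bipyramid (V=12, E=30, F=20) along a 3-gon: merge 3 vertices and 3 edges, delete both glued faces → V=21, E=49, F=30.
Attach a heptagonal antiprism (V=14, E=28, F=16) along a 3-gon: merge 3 vertices and 3 edges, delete both glued faces → V=32, E=74, F=44.
Attach a heptagonal antiprism (V=14, E=28, F=16) along a 7-gon: merge 7 vertices and 7 edges, delete both glued faces → V=39, E=95, F=58.
Check: V − E + F = 39 − 95 + 58 = 2.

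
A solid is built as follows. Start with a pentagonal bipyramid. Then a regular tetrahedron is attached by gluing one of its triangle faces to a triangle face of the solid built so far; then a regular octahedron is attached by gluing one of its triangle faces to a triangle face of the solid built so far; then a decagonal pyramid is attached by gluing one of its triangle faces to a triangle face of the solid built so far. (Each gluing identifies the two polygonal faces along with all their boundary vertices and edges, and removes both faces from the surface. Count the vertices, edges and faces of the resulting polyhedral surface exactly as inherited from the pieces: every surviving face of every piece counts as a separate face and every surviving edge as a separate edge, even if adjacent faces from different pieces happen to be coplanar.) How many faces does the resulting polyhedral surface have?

A pentagonal bipyramid: V=7, E=15, F=10.
Attach a regular tetrahedron (V=4, E=6, F=4) along a 3-gon: merge 3 vertices and 3 edges, delete both glued faces → V=8, E=18, F=12.
Attach a regular octahedron (V=6, E=12, F=8) along a 3-gon: merge 3 vertices and 3 edges, delete both glued faces → V=11, E=27, F=18.
Attach a decagonal pyramid (V=11, E=20, F=11) along a 3-gon: merge 3 vertices and 3 edges, delete both glued faces → V=19, E=44, F=27.
Check: V − E + F = 19 − 44 + 27 = 2.

27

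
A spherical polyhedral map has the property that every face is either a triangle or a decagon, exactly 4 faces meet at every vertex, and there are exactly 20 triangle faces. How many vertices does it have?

20

Let x be the number of decagons; then F = 20 + x.
Edge–face incidences: 2E = 3·20 + 10·x = 60 + 10x.
Every vertex has degree 4, so 4V = 2E.
Euler: V − E + F = 2 ⇒ (2E)/4 − E + (20 + x) = 2.
Multiply by 8: 2·(2E) − 4·(2E) + 8·(20 + x) = 16, i.e. 160 + 8x − 2·(60 + 10x) = 16.
Collecting terms: −12x + 40 = 16, so −12x = −24, so x = 2.
Then 2E = 60 + 10·2 = 80, so E = 40, V = 2E/4 = 20, F = 20 + 2 = 22.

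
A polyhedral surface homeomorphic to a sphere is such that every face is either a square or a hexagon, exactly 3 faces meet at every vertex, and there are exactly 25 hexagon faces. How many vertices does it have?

58

Let x be the number of squares; then F = 25 + x.
Edge–face incidences: 2E = 6·25 + 4·x = 150 + 4x.
Every vertex has degree 3, so 3V = 2E.
Euler: V − E + F = 2 ⇒ (2E)/3 − E + (25 + x) = 2.
Multiply by 6: 2·(2E) − 3·(2E) + 6·(25 + x) = 12, i.e. 150 + 6x − (150 + 4x) = 12.
Collecting terms: 2x = 12, so x = 6.
Then 2E = 150 + 4·6 = 174, so E = 87, V = 2E/3 = 58, F = 25 + 6 = 31.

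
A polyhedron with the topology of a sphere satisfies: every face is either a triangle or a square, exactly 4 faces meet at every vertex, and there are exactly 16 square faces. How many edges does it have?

Let x be the number of triangles; then F = 16 + x.
Edge–face incidences: 2E = 4·16 + 3·x = 64 + 3x.
Every vertex has degree 4, so 4V = 2E.
Euler: V − E + F = 2 ⇒ (2E)/4 − E + (16 + x) = 2.
Multiply by 8: 2·(2E) − 4·(2E) + 8·(16 + x) = 16, i.e. 128 + 8x − 2·(64 + 3x) = 16.
Collecting terms: 2x = 16, so x = 8.
Then 2E = 64 + 3·8 = 88, so E = 44, V = 2E/4 = 22, F = 16 + 8 = 24.

44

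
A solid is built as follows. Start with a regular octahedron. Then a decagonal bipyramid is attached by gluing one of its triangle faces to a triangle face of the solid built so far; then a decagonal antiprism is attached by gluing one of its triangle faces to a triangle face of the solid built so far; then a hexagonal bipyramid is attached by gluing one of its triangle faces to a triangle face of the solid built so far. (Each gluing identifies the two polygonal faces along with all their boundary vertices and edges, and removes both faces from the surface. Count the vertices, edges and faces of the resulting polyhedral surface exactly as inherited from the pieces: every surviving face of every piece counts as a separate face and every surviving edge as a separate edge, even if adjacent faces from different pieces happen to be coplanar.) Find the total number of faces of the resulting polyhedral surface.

A regular octahedron: V=6, E=12, F=8.
Attach a decagonal bipyramid (V=12, E=30, F=20) along a 3-gon: merge 3 vertices and 3 edges, delete both glued faces → V=15, E=39, F=26.
Attach a decagonal antiprism (V=20, E=40, F=22) along a 3-gon: merge 3 vertices and 3 edges, delete both glued faces → V=32, E=76, F=46.
Attach a hexagonal bipyramid (V=8, E=18, F=12) along a 3-gon: merge 3 vertices and 3 edges, delete both glued faces → V=37, E=91, F=56.
Check: V − E + F = 37 − 91 + 56 = 2.

56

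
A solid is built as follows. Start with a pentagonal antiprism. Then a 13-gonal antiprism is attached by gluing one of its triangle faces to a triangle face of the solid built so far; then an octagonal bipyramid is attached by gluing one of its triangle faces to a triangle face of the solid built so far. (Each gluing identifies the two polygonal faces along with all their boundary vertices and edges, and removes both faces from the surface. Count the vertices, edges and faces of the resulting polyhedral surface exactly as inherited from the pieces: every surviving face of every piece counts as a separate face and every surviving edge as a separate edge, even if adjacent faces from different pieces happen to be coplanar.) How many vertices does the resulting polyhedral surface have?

40

A pentagonal antiprism: V=10, E=20, F=12.
Attach a 13-gonal antiprism (V=26, E=52, F=28) along a 3-gon: merge 3 vertices and 3 edges, delete both glued faces → V=33, E=69, F=38.
Attach an octagonal bipyramid (V=10, E=24, F=16) along a 3-gon: merge 3 vertices and 3 edges, delete both glued faces → V=40, E=90, F=52.
Check: V − E + F = 40 − 90 + 52 = 2.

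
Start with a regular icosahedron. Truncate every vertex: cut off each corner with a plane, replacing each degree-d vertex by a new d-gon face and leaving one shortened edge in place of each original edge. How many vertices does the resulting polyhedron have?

The base solid has V = 12, E = 30, F = 20.
Truncation replaces each original edge-end by a new vertex, so V′ = 2E = 60.
Each original edge survives, and each old vertex of degree d contributes d new edges; summing degrees gives Σd = 2E, so E′ = E + 2E = 3E = 90.
Each original face survives and each original vertex becomes one new face: F′ = F + V = 32.

60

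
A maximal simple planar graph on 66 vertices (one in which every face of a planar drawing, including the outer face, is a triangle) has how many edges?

In a plane triangulation 3F = 2E and V − E + F = 2, so E = 3V − 6 = 3·66 − 6 = 192.

192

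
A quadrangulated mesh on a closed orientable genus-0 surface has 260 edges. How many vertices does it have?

132

χ = 2 − 2·0 = 2, and every face is a square so 4F = 2E.
F = 2E/4 = 130. Then V = 2 + E − F = 2 + 260 − 130 = 132.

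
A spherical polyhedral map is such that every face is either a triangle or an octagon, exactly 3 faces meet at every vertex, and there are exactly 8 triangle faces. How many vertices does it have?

24

Let x be the number of octagons; then F = 8 + x.
Edge–face incidences: 2E = 3·8 + 8·x = 24 + 8x.
Every vertex has degree 3, so 3V = 2E.
Euler: V − E + F = 2 ⇒ (2E)/3 − E + (8 + x) = 2.
Multiply by 6: 2·(2E) − 3·(2E) + 6·(8 + x) = 12, i.e. 48 + 6x − (24 + 8x) = 12.
Collecting terms: −2x + 24 = 12, so −2x = −12, so x = 6.
Then 2E = 24 + 8·6 = 72, so E = 36, V = 2E/3 = 24, F = 8 + 6 = 14.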